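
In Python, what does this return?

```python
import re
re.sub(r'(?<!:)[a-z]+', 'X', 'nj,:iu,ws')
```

'X,:iX,X'

`(?!…)`/`(?<!…)` only lets a position through if the neighbouring text does NOT match; no characters are consumed.
Every occurrence is swapped for 'X'.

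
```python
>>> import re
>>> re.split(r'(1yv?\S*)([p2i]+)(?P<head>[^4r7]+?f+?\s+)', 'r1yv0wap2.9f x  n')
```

['r', '1yv0wap', '2', '.9f ', 'x  n']

The pattern matches the literal '1y', then optionally a literal 'v', then zero or more of a non-whitespace character (captured); then one or more of one of [p2i] (captured); then one or more of any character except [4r7] (lazy), then one or more of the literal 'f' (lazy), then one or more of whitespace (captured as 'head').
Matches to split on: at [1:13] → '1yv0wap2.9f '.
Because the pattern has a capturing group, `split` also inserts each captured text between the pieces.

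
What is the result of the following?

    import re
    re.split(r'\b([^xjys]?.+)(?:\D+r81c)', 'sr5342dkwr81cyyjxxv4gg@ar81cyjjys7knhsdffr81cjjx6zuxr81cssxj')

This matches a word boundary (`\b`, zero-width); then optionally any character except [xjys], then one or more of any character (captured); then one or more of a non-digit, then the literal 'r', then the literal '81c' (non-capturing group).
The group in the pattern means `split` returns the separators' captures alongside the pieces.

['', 'sr5342dkwr81cyyjxxv4gg@ar81cyjjys7knhsdffr81cjjx6zu', 'ssxj']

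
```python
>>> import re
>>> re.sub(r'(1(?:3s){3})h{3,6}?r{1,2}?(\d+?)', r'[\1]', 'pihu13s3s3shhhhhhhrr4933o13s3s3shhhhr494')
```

'pihu13s3s3shhhhhhhrr4933o[13s3s3s]94'

`\1` in the replacement pulls in group 1's text for each match.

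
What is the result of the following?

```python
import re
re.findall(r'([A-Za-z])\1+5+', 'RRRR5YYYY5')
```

['R', 'Y']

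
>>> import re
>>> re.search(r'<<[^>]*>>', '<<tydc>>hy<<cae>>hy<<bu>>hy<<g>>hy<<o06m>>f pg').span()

(0, 8)

The match spans [0:8] → '<<tydc>>'.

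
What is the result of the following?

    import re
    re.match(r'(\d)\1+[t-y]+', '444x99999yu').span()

(0, 4)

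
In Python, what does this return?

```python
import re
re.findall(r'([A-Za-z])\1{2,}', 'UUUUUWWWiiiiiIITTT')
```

The backreference `\1` re-matches whatever the first group consumed, character for character.
Matches: at [0:5] match 'UUUUU', group 1 = 'U'; at [5:8] match 'WWW', group 1 = 'W'; at [8:13] match 'iiiii', group 1 = 'i'; at [15:18] match 'TTT', group 1 = 'T'.
`findall` collects group 1 from each match (4 total).

['U', 'W', 'i', 'T']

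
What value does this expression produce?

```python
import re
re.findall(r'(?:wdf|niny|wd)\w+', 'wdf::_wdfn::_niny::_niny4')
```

['wdf', 'wdfn', 'niny4']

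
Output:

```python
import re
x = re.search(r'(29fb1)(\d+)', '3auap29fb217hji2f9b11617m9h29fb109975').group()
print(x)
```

The pattern matches the literal '29f', then the literal 'b1' (captured); then one or more of a digit (captured).
`re.search` tries every starting position until one works.
The match spans [27:37] → '29fb109975'.
Captured: group 1 = '29fb1', group 2 = '09975'.

29fb109975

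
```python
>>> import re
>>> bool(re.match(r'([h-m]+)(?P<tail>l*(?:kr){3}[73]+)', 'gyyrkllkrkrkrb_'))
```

False

`re.match` won't scan ahead — the pattern has to work from the very first character.
Here position 0 doesn't satisfy it, so the call returns None, and `bool(None)` is False.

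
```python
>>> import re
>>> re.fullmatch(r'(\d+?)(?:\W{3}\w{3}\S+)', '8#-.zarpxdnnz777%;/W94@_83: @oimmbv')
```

None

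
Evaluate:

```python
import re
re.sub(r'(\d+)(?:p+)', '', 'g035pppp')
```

Pattern: one or more of a digit (captured); then one or more of a literal 'p' (non-capturing group).
Each match is replaced by ''.

'g'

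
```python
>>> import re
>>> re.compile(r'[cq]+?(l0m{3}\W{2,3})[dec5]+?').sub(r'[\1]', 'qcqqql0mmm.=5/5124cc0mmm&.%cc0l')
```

'[l0mmm.=]/5124cc0mmm&.%cc0l'

This matches one or more of one of [cq] (lazy); then the literal 'l0', then exactly 3 of the literal 'm', then 2 to 3 of a non-word character (captured); then one or more of one of [dec5] (lazy).
Matches: at [0:13] → 'qcqqql0mmm.=5'.
The replacement refers to a captured group, so each match is rewritten using its own captured text.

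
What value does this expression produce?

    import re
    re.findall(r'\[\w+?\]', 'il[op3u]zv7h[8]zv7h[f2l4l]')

['[op3u]', '[8]', '[f2l4l]']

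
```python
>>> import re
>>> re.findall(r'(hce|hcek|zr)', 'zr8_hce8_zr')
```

Scanning left to right: at [0:2] match 'zr', group 1 = 'zr'; at [4:7] match 'hce', group 1 = 'hce'; at [9:11] match 'zr', group 1 = 'zr'.
With a single group, `findall` returns only what that group captured — 3 items.

['zr', 'hce', 'zr']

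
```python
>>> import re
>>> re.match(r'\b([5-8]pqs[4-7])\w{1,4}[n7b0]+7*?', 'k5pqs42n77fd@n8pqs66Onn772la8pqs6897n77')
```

None

The pattern matches a word boundary (`\b`, zero-width); then a character in [5-8], then the literal 'pqs', then a character in [4-7] (captured); then 1 to 4 of a word character, then one or more of one of [n7b0], then zero or more of a literal '7' (lazy).
`re.match` won't scan ahead — the pattern has to work from the very first character.
Here the string doesn't start with a match, so the call returns None.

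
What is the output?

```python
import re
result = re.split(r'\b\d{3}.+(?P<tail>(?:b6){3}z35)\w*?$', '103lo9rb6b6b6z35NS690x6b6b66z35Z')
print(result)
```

Pattern: a word boundary (`\b`, zero-width); then exactly 3 of a digit; then one or more of any character; then the literal 'b6' repeated 3 times, then the literal 'z35' (captured as 'tail'); then zero or more of a word character (lazy); then anchored at the end.
`re.split` interleaves the captured-group text with the surrounding fragments.

['', 'b6b6b6z35', '']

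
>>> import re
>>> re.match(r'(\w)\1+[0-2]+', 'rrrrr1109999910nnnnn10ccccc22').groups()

After group 1 captures some text, `\1` only succeeds where that same text appears again.
`match` is anchored at position 0; if the pattern doesn't fit there, it returns None.
The match spans [0:8] → 'rrrrr110'.
Captured: group 1 = 'r'.

('r',)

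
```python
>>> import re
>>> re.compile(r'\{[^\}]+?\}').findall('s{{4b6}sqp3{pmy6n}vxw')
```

Scanning left to right: at [1:7] → '{{4b6}'; at [11:18] → '{pmy6n}'.
`findall` yields the raw match text (2 of them) because the pattern has no groups.

['{{4b6}', '{pmy6n}']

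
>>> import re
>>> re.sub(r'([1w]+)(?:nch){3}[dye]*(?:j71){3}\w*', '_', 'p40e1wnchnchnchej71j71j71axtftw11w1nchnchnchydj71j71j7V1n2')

The pattern matches one or more of one of [1w] (captured); then the literal 'nch' repeated 3 times, then zero or more of one of [dye]; then the literal 'j71' repeated 3 times, then zero or more of a word character.
Matches: at [4:58] → '1wnchnchnchej71j71j71axtftw11w1nchnchnchydj71j71j7V1n2'.
`sub` substitutes '_' at each match site.

'p40e_'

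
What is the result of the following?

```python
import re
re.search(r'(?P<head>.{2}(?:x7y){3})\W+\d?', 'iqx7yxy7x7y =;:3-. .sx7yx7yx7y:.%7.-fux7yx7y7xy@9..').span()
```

(19, 34)

This matches exactly 2 of any character, then the literal 'x7y' repeated 3 times (captured as 'head'); then one or more of a non-word character; then optionally a digit.
`re.search` scans for the first position where the pattern succeeds.
The match spans [19:34] → '.sx7yx7yx7y:.%7'.
Captured: group 1 = '.sx7yx7yx7y'.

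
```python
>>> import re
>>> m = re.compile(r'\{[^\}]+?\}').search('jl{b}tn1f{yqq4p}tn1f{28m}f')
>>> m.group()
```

'{b}'

`re.search` tries every starting position until one works.
The match spans [2:5] → '{b}'.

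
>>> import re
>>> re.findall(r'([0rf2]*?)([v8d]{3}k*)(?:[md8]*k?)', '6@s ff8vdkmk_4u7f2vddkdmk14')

[('ff', '8vdk'), ('f2', 'vddk')]

Pattern: zero or more of one of [0rf2] (lazy) (captured); then exactly 3 of one of [v8d], then zero or more of a literal 'k' (captured); then zero or more of one of [md8], then optionally the literal 'k' (non-capturing group).
Scanning left to right: at [4:12] match 'ff8vdkmk', groups = ('ff', '8vdk'); at [16:25] match 'f2vddkdmk', groups = ('f2', 'vddk').
Multiple groups make `findall` return tuples — one 2-tuple for each match.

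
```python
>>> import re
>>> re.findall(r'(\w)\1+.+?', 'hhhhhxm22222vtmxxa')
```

A backreference is literal: `\1` must see the identical characters the first group matched.
Matches: at [0:6] match 'hhhhhx', group 1 = 'h'; at [7:13] match '22222v', group 1 = '2'; at [15:18] match 'xxa', group 1 = 'x'.
One capturing group, so `findall` returns just the captured substring from each match — 3 in all.

['h', '2', 'x']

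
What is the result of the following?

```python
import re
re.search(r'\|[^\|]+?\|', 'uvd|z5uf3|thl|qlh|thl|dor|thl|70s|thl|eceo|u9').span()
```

`re.search` scans for the first position where the pattern succeeds.
The match spans [3:10] → '|z5uf3|'.

(3, 10)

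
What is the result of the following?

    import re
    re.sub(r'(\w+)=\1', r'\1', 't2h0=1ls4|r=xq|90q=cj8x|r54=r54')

't2h0=1ls4|r=xq|90q=cj8x|r54'

`\1` has to match the exact text group 1 already captured.
Matches: at [24:31] → 'r54=r54'.
The replacement refers to a captured group, so each match is rewritten using its own captured text.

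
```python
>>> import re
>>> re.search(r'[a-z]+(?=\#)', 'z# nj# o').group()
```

The positive lookaround only admits positions where the adjacent text matches; those characters stay outside the span.
The match spans [0:1] → 'z'.

'z'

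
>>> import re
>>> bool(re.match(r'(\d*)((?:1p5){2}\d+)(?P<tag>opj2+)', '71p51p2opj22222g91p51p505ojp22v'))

False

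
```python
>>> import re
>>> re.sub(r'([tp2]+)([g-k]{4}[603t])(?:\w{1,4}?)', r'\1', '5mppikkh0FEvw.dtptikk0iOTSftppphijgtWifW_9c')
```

This matches one or more of one of [tp2] (captured); then exactly 4 of a character in [g-k], then one of [603t] (captured); then 1 to 4 of a word character (lazy) (non-capturing group).
A non-greedy quantifier consumes as few characters as it can — just enough that the remainder of the pattern still matches from where it stops; whatever follows it matches normally.
Matches: at [2:10] → 'ppikkh0F'; at [27:37] → 'tppphijgtW'.
Each match is replaced using the text its own group 1 captured.

'5mppEvw.dtptikk0iOTSftpppifW_9c'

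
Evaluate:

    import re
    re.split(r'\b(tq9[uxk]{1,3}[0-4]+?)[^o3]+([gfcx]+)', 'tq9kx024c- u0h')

The `?` after the quantifier makes it lazy — it takes as little as possible before letting the rest of the pattern try.
Because the pattern has a capturing group, `split` also inserts each captured text between the pieces.

['', 'tq9kx0', 'c', '- u0h']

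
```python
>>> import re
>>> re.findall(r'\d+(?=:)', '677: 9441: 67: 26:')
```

['677', '9441', '67', '26']

The `(?=…)`/`(?<=…)` assertion just peeks at neighbouring text; it doesn't advance the match position.
With no groups in the pattern, `findall` gives back each whole match — 4 here.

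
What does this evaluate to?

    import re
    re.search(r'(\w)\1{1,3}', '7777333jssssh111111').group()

`\1` has to match the exact text group 1 already captured.
`search` walks the string left to right and returns the first match it finds.
The match spans [0:4] → '7777'.
Captured: group 1 = '7'.

'7777'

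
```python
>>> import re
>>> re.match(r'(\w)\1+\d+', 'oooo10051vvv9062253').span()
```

(0, 9)

`\1` is not a pattern — it's the concrete string captured by group 1, re-applied verbatim.
With `match`, the pattern is implicitly anchored at the beginning.
The match spans [0:9] → 'oooo10051'.
Captured: group 1 = 'o'.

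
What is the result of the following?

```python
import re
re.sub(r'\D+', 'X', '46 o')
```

'46X'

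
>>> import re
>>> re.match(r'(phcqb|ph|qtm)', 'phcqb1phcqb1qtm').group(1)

The regex engine tests alternatives in the order written; an earlier branch that matches wins even if a later one would match more.
`re.match` only tries the pattern at the start of the string.
The match spans [0:5] → 'phcqb'.
Captured: group 1 = 'phcqb'.

'phcqb'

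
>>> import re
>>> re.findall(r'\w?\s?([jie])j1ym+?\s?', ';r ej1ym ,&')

['e']

This matches optionally a word character, then optionally whitespace; then one of [jie] (captured); then the literal 'j1y', then one or more of the literal 'm' (lazy), then optionally whitespace.
Scanning left to right: at [1:9] match 'r ej1ym ', group 1 = 'e'.
Because there's exactly one group, `findall` drops the full match and keeps group 1 from the one hit.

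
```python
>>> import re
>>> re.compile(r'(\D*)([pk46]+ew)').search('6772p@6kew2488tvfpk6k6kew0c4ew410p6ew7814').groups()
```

('p@', '6kew')

This matches zero or more of a non-digit (captured); then one or more of one of [pk46], then the literal 'ew' (captured).
`re.search` tries every starting position until one works.
The match spans [4:10] → 'p@6kew'.
Captured: group 1 = 'p@', group 2 = '6kew'.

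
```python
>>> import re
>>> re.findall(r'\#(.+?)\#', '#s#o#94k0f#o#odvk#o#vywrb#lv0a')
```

['s', '94k0f', 'odvk', 'vywrb']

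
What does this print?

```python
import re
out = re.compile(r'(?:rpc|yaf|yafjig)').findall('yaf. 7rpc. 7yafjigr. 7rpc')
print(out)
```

`|` is ordered: at each position the engine commits to the first alternative that works.
Scanning left to right: at [0:3] → 'yaf'; at [6:9] → 'rpc'; at [12:15] → 'yaf'; at [22:25] → 'rpc'.
`findall` yields the raw match text (4 of them) because the pattern has no groups.

['yaf', 'rpc', 'yaf', 'rpc']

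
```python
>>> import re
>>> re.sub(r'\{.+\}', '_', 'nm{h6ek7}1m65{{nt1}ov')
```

Matches: at [2:19] → '{h6ek7}1m65{{nt1}'.
`sub` substitutes '_' at each match site.

'nm_ov'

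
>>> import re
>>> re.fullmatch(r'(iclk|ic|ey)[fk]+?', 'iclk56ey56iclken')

None

`fullmatch` succeeds only if the pattern covers the string from start to end.
Here the pattern can't cover the whole string, so the call returns None.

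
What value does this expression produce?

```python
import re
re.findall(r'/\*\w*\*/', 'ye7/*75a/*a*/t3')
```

Matches: at [8:13] → '/*a*/'.
With no groups in the pattern, `findall` gives back each whole match — 1 here.

['/*a*/']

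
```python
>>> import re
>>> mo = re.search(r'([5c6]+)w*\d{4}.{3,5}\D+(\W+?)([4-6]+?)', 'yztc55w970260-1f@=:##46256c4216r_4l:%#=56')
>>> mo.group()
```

Pattern: one or more of one of [5c6] (captured); then zero or more of a literal 'w', then exactly 4 of a digit, then 3 to 5 of any character; then one or more of a non-digit; then one or more of a non-word character (lazy) (captured); then one or more of a character in [4-6] (lazy) (captured).
A non-greedy quantifier consumes as few characters as it can — just enough that the remainder of the pattern still matches from where it stops; whatever follows it matches normally.
`re.search` tries every starting position until one works.
The match spans [3:22] → 'c55w970260-1f@=:##4'.
Captured: group 1 = 'c55', group 2 = '#', group 3 = '4'.

'c55w970260-1f@=:##4'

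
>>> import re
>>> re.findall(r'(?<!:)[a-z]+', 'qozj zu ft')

['qozj', 'zu', 'ft']

`(?!…)`/`(?<!…)` only lets a position through if the neighbouring text does NOT match; no characters are consumed.
Scanning left to right: at [0:4] → 'qozj'; at [5:7] → 'zu'; at [8:10] → 'ft'.
No capturing groups, so `findall` returns the 3 full match strings.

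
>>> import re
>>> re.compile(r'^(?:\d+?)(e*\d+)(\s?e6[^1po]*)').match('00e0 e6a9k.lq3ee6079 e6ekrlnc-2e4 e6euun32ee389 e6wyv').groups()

Pattern: anchored at the start of the string; then one or more of a digit (lazy) (non-capturing group); then zero or more of the literal 'e', then one or more of a digit (captured); then optionally whitespace, then the literal 'e6', then zero or more of any character except [1po] (captured).
`re.match` only tries the pattern at the start of the string.
The match spans [0:53] → '00e0 e6a9k.lq3ee6079 e6ekrlnc-2e4 e6euun32ee389 e6wyv'.
Captured: group 1 = 'e0', group 2 = ' e6a9k.lq3ee6079 e6ekrlnc-2e4 e6euun32ee389 e6wyv'.

('e0', ' e6a9k.lq3ee6079 e6ekrlnc-2e4 e6euun32ee389 e6wyv')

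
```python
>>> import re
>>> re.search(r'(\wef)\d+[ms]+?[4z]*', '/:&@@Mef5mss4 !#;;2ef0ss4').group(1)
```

'Mef'

This matches a word character, then the literal 'ef' (captured); then one or more of a digit, then one or more of one of [ms] (lazy), then zero or more of one of [4z].
Unlike `match`, `search` isn't anchored — it looks for the pattern anywhere in the string.
The match spans [5:10] → 'Mef5m'.
Captured: group 1 = 'Mef'.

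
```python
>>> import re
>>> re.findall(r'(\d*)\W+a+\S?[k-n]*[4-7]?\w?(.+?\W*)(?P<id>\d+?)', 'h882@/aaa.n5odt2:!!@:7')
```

[('882', 'dt', '2')]

This matches zero or more of a digit (captured); then one or more of a non-word character, then one or more of a literal 'a', then optionally a non-whitespace character; then zero or more of a character in [k-n], then optionally a character in [4-7], then optionally a word character; then one or more of any character (lazy), then zero or more of a non-word character (captured); then one or more of a digit (lazy) (captured as 'id').
With 3 capturing groups, `findall` returns a 3-tuple per match.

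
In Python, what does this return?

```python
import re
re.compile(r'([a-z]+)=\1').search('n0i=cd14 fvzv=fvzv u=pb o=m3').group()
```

`\1` is not a pattern — it's the concrete string captured by group 1, re-applied verbatim.
The match spans [9:18] → 'fvzv=fvzv'.

'fvzv=fvzv'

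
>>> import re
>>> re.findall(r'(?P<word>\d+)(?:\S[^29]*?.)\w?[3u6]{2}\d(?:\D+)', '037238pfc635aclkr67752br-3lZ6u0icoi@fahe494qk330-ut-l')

['037238', '67752', '494']

Pattern: one or more of a digit (captured as 'word'); then a non-whitespace character, then zero or more of any character except [29] (lazy), then any character (non-capturing group); then optionally a word character, then exactly 2 of one of [3u6], then a digit; then one or more of a non-digit (non-capturing group).
One capturing group, so `findall` returns just the captured substring from each match — 3 in all.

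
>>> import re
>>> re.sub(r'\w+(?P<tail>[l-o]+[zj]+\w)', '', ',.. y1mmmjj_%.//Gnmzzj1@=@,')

The pattern matches one or more of a word character; then one or more of a character in [l-o], then one or more of one of [zj], then a word character (captured as 'tail').
Every occurrence is swapped for ''.

',.. %.//@=@,'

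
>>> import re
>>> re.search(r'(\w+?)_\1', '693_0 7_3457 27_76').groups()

('7',)

After group 1 captures some text, `\1` only succeeds where that same text appears again.
`search` walks the string left to right and returns the first match it finds.
The match spans [14:17] → '7_7'.
Captured: group 1 = '7'.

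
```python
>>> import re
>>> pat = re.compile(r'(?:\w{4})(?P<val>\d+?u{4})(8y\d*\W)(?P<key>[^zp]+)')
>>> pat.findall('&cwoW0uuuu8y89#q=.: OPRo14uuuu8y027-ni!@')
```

This matches exactly 4 of a word character (non-capturing group); then one or more of a digit (lazy), then exactly 4 of a literal 'u' (captured as 'val'); then the literal '8y', then zero or more of a digit, then a non-word character (captured); then one or more of any character except [zp] (captured as 'key').
Walking the string: at [1:40] match 'cwoW0uuuu8y89#q=.: OPRo14uuuu8y027-ni!@', groups = ('0uuuu', '8y89#', 'q=.: OPRo14uuuu8y027-ni!@').
3 groups means the one result is a tuple of 3 captured strings — 1 here.

[('0uuuu', '8y89#', 'q=.: OPRo14uuuu8y027-ni!@')]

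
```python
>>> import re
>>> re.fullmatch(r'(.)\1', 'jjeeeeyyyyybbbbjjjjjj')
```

None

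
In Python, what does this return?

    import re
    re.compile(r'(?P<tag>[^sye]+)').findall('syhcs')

['hc']

Pattern: one or more of any character except [sye] (captured as 'tag').
With a single group, `findall` returns only what that group captured — 1 item.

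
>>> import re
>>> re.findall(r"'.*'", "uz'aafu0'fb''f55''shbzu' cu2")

["'aafu0'fb''f55''shbzu'"]

With no groups in the pattern, `findall` gives back each whole match — 1 here.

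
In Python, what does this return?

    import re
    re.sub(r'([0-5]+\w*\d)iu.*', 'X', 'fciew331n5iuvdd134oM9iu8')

Every occurrence is swapped for 'X'.

'fciewX'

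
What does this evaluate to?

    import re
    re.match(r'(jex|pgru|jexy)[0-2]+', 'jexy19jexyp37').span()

With `match`, the pattern is implicitly anchored at the beginning.
The match spans [0:5] → 'jexy1'.
Captured: group 1 = 'jexy'.

(0, 5)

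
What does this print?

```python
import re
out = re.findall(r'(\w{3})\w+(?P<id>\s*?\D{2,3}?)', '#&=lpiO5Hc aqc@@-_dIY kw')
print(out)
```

[('lpi', ' a'), ('_dI', ' k')]

A non-greedy quantifier consumes as few characters as it can — just enough that the remainder of the pattern still matches from where it stops; whatever follows it matches normally.
With 2 capturing groups, `findall` returns a 2-tuple per match.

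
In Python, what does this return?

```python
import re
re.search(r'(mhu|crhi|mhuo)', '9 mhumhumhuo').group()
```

The match spans [2:5] → 'mhu'.

'mhu'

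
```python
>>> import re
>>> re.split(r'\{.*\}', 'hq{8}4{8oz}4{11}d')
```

Splitting on the pattern gives 2 pieces.

['hq', 'd']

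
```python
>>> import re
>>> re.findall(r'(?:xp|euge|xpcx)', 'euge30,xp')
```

Scanning left to right: at [0:4] → 'euge'; at [7:9] → 'xp'.
Since nothing is captured, `findall` lists the 2 matched substrings directly.

['euge', 'xp']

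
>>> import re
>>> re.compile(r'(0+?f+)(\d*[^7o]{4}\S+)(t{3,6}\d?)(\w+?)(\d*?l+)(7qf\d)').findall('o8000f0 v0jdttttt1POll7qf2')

[('000f', '0 v0jdtt', 'ttt1', 'PO', 'll', '7qf2')]

The `?` after the quantifier makes it lazy — it takes as little as possible before letting the rest of the pattern try.
Multiple groups make `findall` return tuples — one 6-tuple for the one match.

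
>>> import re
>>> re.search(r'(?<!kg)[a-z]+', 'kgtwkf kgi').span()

(0, 6)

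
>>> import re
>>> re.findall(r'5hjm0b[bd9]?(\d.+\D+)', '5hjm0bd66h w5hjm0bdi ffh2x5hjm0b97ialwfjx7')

['66h w5hjm0bdi ffh2x5hjm0b97ialwfjx']

Pattern: the literal '5hj', then the literal 'm0b', then optionally one of [bd9]; then a digit, then one or more of any character, then one or more of a non-digit (captured).
Walking the string: at [0:41] match '5hjm0bd66h w5hjm0bdi ffh2x5hjm0b97ialwfjx', group 1 = '66h w5hjm0bdi ffh2x5hjm0b97ialwfjx'.
One capturing group, so `findall` returns just the captured substring from the one match — 1 in all.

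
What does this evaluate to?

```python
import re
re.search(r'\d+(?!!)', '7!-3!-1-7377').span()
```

(6, 7)

Because the assertion is negative and zero-width, positions next to the forbidden text are skipped.
The match spans [6:7] → '1'.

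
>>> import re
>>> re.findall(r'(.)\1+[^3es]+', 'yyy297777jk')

['y']

A backreference is literal: `\1` must see the identical characters the first group matched.
Matches: at [0:11] match 'yyy297777jk', group 1 = 'y'.
Because there's exactly one group, `findall` drops the full match and keeps group 1 from the one hit.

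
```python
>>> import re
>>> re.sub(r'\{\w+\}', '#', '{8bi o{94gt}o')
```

'{8bi o#o'

Matches: at [6:12] → '{94gt}'.
Each match is replaced by '#'.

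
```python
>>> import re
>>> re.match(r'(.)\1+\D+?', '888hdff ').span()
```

The backreference `\1` re-matches whatever the first group consumed, character for character.
With `match`, the pattern is implicitly anchored at the beginning.
The match spans [0:4] → '888h'.
Captured: group 1 = '8'.

(0, 4)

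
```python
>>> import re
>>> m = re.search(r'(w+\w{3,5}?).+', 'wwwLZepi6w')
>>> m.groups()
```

('wwwLZe',)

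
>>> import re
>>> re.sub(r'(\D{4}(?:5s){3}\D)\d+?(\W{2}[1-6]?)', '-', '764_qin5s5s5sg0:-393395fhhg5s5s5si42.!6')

This matches exactly 4 of a non-digit, then the literal '5s' repeated 3 times, then a non-digit (captured); then one or more of a digit (lazy); then exactly 2 of a non-word character, then optionally a character in [1-6] (captured).
Matches: at [3:18] → '_qin5s5s5sg0:-3'; at [23:39] → 'fhhg5s5s5si42.!6'.
Every occurrence is swapped for '-'.

'764-93395-'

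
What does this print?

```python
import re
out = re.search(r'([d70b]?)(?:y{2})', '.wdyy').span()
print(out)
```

This matches optionally one of [d70b] (captured); then exactly 2 of a literal 'y' (non-capturing group).
Unlike `match`, `search` isn't anchored — it looks for the pattern anywhere in the string.
The match spans [2:5] → 'dyy'.
Captured: group 1 = 'd'.

(2, 5)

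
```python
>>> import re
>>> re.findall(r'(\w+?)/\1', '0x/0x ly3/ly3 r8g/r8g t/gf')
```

The backreference `\1` re-matches whatever the first group consumed, character for character.
`findall` collects group 1 from each match (3 total).

['0x', 'ly3', 'r8g']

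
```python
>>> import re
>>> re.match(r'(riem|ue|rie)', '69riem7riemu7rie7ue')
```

None

`re.match` won't scan ahead — the pattern has to work from the very first character.
Here the string doesn't start with a match, so the call returns None.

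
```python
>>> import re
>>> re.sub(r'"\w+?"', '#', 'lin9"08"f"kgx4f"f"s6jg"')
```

'lin9#f#f#'

`sub` substitutes '#' at each match site.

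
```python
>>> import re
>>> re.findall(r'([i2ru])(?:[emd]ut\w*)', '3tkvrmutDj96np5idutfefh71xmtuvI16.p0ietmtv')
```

`findall` collects group 1 from the one match (1 total).

['r']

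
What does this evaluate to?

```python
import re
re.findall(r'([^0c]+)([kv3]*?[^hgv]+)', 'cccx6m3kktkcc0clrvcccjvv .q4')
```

Multiple groups make `findall` return tuples — one 2-tuple for each match.

[('x6m3kktk', 'cc0clr'), ('v', 'cccj'), ('vv .q', '4')]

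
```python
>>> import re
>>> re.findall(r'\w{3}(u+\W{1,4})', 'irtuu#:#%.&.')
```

['uu#:#%']

The pattern matches exactly 3 of a word character; then one or more of a literal 'u', then 1 to 4 of a non-word character (captured).
Matches: at [0:9] match 'irtuu#:#%', group 1 = 'uu#:#%'.
One capturing group, so `findall` returns just the captured substring from the one match — 1 in all.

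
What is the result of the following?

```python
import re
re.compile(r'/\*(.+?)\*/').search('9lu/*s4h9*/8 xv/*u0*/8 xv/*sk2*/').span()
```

The `?` after the quantifier makes it lazy — it takes as little as possible before letting the rest of the pattern try.
The match spans [3:11] → '/*s4h9*/'.

(3, 11)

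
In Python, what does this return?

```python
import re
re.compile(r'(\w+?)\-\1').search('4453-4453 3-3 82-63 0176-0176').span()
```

`\1` has to match the exact text group 1 already captured.
`re.search` tries every starting position until one works.
The match spans [0:9] → '4453-4453'.
Captured: group 1 = '4453'.

(0, 9)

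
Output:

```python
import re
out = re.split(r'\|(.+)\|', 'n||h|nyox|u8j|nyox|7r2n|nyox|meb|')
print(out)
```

Matches to split on: at [1:33] → '||h|nyox|u8j|nyox|7r2n|nyox|meb|'.
With a capturing group present, the delimiter's captured portion is kept in the result list.

['n', '|h|nyox|u8j|nyox|7r2n|nyox|meb', '']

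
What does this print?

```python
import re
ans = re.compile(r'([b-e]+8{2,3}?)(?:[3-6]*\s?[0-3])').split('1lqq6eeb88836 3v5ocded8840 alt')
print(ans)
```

['1lqq6', 'eeb888', 'v5o', 'cded88', ' alt']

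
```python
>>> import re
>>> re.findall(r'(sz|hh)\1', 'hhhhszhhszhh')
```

`\1` is not a pattern — it's the concrete string captured by group 1, re-applied verbatim.
With a single group, `findall` returns only what that group captured — 1 item.

['hh']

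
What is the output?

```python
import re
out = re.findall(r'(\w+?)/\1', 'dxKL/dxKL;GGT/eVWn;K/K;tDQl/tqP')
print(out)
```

A backreference is literal: `\1` must see the identical characters the first group matched.
Scanning left to right: at [0:9] match 'dxKL/dxKL', group 1 = 'dxKL'; at [19:22] match 'K/K', group 1 = 'K'.
One capturing group, so `findall` returns just the captured substring from each match — 2 in all.

['dxKL', 'K']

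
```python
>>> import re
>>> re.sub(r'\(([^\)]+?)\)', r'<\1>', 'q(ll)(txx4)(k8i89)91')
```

'q<ll><txx4><k8i89>91'

Matches: at [1:5] → '(ll)'; at [5:11] → '(txx4)'; at [11:18] → '(k8i89)'.
`\1` in the replacement pulls in group 1's text for each match.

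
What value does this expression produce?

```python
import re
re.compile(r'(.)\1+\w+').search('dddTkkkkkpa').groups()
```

('d',)

The backreference `\1` re-matches whatever the first group consumed, character for character.
Unlike `match`, `search` isn't anchored — it looks for the pattern anywhere in the string.
The match spans [0:11] → 'dddTkkkkkpa'.
Captured: group 1 = 'd'.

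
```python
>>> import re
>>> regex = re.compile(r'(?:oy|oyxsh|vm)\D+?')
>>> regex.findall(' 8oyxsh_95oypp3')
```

`|` is ordered: at each position the engine commits to the first alternative that works.
Since nothing is captured, `findall` lists the 2 matched substrings directly.

['oyx', 'oyp']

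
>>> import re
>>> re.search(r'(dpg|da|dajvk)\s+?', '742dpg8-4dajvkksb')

Here nothing in the string fits, so the call returns None.

None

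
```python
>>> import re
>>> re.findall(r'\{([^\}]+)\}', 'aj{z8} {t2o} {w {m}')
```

Because there's exactly one group, `findall` drops the full match and keeps group 1 from each hit.

['z8', 't2o', 'w {m']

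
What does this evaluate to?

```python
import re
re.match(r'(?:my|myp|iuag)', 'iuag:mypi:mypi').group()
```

`re.match` won't scan ahead — the pattern has to work from the very first character.
The match spans [0:4] → 'iuag'.

'iuag'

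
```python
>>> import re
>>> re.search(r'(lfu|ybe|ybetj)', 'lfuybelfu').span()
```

(0, 3)

The match spans [0:3] → 'lfu'.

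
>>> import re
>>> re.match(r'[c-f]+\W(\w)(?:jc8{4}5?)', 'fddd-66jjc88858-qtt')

None

The pattern matches one or more of a character in [c-f], then a non-word character; then a word character (captured); then the literal 'jc', then exactly 4 of the literal '8', then optionally a literal '5' (non-capturing group).
`re.match` only tries the pattern at the start of the string.
Here position 0 doesn't satisfy it, so the call returns None.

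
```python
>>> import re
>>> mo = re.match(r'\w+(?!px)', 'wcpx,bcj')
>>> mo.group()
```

'wcpx'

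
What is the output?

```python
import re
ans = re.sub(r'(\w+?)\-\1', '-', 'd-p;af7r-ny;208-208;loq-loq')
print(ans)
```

`\1` has to match the exact text group 1 already captured.
Matches: at [12:19] → '208-208'; at [20:27] → 'loq-loq'.
`sub` substitutes '-' at each match site.

d-p;af7r-ny;-;-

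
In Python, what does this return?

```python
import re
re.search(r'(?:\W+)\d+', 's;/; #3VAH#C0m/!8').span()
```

(1, 7)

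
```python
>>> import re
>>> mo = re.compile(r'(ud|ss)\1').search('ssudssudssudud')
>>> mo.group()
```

A backreference is literal: `\1` must see the identical characters the first group matched.
`search` walks the string left to right and returns the first match it finds.
The match spans [10:14] → 'udud'.
Captured: group 1 = 'ud'.

'udud'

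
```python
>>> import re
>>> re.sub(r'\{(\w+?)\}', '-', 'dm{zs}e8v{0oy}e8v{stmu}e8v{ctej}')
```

'dm-e8v-e8v-e8v-'

Matches: at [2:6] → '{zs}'; at [9:14] → '{0oy}'; at [17:23] → '{stmu}'; at [26:32] → '{ctej}'.
`sub` substitutes '-' at each match site.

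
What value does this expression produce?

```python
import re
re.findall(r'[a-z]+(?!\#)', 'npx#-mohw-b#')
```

['np', 'mohw']

A negative assertion filters positions out without eating any characters.
Walking the string: at [0:2] → 'np'; at [5:9] → 'mohw'.
No capturing groups, so `findall` returns the 2 full match strings.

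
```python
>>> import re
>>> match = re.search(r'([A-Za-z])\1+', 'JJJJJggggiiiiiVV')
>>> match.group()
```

'JJJJJ'

`\1` has to match the exact text group 1 already captured.
`re.search` scans for the first position where the pattern succeeds.
The match spans [0:5] → 'JJJJJ'.
Captured: group 1 = 'J'.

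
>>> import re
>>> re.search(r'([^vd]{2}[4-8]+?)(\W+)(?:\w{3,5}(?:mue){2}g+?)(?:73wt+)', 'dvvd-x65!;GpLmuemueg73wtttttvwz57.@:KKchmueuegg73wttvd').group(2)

'!;'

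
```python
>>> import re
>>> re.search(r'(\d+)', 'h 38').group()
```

The pattern matches one or more of a digit (captured).
`search` walks the string left to right and returns the first match it finds.
The match spans [2:4] → '38'.
Captured: group 1 = '38'.

'38'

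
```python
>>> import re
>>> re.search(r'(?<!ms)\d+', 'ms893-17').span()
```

The negative lookaround is zero-width — it rules out positions where the adjacent text would match, without consuming anything.
The match spans [3:5] → '93'.

(3, 5)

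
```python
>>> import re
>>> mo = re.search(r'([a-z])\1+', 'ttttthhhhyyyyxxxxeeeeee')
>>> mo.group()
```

'ttttt'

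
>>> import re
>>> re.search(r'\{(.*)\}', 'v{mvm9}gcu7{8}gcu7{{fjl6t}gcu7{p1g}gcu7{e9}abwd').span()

(1, 43)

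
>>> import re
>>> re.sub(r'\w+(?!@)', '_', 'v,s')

'_,_'

The negative lookaround is zero-width — it rules out positions where the adjacent text would match, without consuming anything.
Each match is replaced by '_'.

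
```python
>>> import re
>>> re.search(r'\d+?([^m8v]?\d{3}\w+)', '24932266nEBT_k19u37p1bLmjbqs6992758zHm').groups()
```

('4932266nEBT_k19u37p1bLmjbqs6992758zHm',)

The match spans [0:38] → '24932266nEBT_k19u37p1bLmjbqs6992758zHm'.
Captured: group 1 = '4932266nEBT_k19u37p1bLmjbqs6992758zHm'.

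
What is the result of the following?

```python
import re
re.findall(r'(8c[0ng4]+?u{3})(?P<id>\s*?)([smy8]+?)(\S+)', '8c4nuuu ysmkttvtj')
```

The pattern matches the literal '8c', then one or more of one of [0ng4] (lazy), then exactly 3 of the literal 'u' (captured); then zero or more of whitespace (lazy) (captured as 'id'); then one or more of one of [smy8] (lazy) (captured); then one or more of a non-whitespace character (captured).
Matches: at [0:17] match '8c4nuuu ysmkttvtj', groups = ('8c4nuuu', ' ', 'y', 'smkttvtj').
`findall` packs the 4 group values into a tuple for every match.

[('8c4nuuu', ' ', 'y', 'smkttvtj')]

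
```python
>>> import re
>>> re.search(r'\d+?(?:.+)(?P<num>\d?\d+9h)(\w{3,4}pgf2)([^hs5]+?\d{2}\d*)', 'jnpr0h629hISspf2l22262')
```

Here the pattern never matches, so the call returns None.

None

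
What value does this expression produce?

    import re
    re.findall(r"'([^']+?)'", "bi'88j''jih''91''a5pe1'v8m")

['88j', 'jih', '91', 'a5pe1']

Scanning left to right: at [2:7] match "'88j'", group 1 = '88j'; at [7:12] match "'jih'", group 1 = 'jih'; at [12:16] match "'91'", group 1 = '91'; at [16:23] match "'a5pe1'", group 1 = 'a5pe1'.
`findall` collects group 1 from each match (4 total).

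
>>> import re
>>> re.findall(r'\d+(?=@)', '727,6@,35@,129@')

['6', '35', '129']

The lookaround is zero-width — it requires the adjacent text to match without consuming it, so the asserted text isn't part of the match.
With no groups in the pattern, `findall` gives back each whole match — 3 here.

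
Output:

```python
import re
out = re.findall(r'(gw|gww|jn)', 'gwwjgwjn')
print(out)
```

['gw', 'gw', 'jn']

Branches in `(...|...)` are attempted left-to-right; the first branch that allows the whole pattern to succeed is taken.
`findall` collects group 1 from each match (3 total).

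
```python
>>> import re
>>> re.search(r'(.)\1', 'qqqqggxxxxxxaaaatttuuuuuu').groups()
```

The match spans [0:2] → 'qq'.
Captured: group 1 = 'q'.

('q',)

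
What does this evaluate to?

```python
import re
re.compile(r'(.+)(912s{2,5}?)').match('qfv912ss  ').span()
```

(0, 8)

With `match`, the pattern is implicitly anchored at the beginning.
The match spans [0:8] → 'qfv912ss'.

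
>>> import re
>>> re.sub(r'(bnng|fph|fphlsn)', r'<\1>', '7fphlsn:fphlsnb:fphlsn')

'7<fph>lsn:<fph>lsnb:<fph>lsn'

The regex engine tests alternatives in the order written; an earlier branch that matches wins even if a later one would match more.
Matches: at [1:4] → 'fph'; at [8:11] → 'fph'; at [16:19] → 'fph'.
The replacement refers to a captured group, so each match is rewritten using its own captured text.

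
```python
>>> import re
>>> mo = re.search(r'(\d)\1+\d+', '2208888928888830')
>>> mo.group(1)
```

The match spans [0:16] → '2208888928888830'.
Captured: group 1 = '2'.

'2'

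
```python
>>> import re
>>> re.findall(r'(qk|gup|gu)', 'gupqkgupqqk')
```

['gup', 'qk', 'gup', 'qk']

Branches in `(...|...)` are attempted left-to-right; the first branch that allows the whole pattern to succeed is taken.
Walking the string: at [0:3] match 'gup', group 1 = 'gup'; at [3:5] match 'qk', group 1 = 'qk'; at [5:8] match 'gup', group 1 = 'gup'; at [9:11] match 'qk', group 1 = 'qk'.
With a single group, `findall` returns only what that group captured — 4 items.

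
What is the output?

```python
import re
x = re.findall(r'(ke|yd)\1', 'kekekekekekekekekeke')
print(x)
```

['ke', 'ke', 'ke', 'ke', 'ke']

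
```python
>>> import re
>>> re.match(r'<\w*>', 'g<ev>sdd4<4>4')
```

None

`match` is anchored at position 0; if the pattern doesn't fit there, it returns None.
Here the string doesn't start with a match, so the call returns None.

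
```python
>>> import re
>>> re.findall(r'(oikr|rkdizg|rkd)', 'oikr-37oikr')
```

Walking the string: at [0:4] match 'oikr', group 1 = 'oikr'; at [7:11] match 'oikr', group 1 = 'oikr'.
With a single group, `findall` returns only what that group captured — 2 items.

['oikr', 'oikr']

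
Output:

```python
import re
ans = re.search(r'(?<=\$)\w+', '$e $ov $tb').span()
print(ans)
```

The lookaround is zero-width — it requires the adjacent text to match without consuming it, so the asserted text isn't part of the match.
`re.search` scans for the first position where the pattern succeeds.
The match spans [1:2] → 'e'.

(1, 2)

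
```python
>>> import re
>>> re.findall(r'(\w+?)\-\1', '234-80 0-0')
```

After group 1 captures some text, `\1` only succeeds where that same text appears again.
With a single group, `findall` returns only what that group captured — 1 item.

['0']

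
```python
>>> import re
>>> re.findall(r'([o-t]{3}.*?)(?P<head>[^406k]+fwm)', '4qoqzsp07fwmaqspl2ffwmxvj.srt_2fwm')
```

[('qoqzsp0', '7fwmaqspl2ffwmxvj.srt_2fwm')]

The pattern matches exactly 3 of a character in [o-t], then zero or more of any character (lazy) (captured); then one or more of any character except [406k], then the literal 'fwm' (captured as 'head').
Because the quantifier is non-greedy, it stops expanding at the earliest point where the rest of the pattern can succeed.
Scanning left to right: at [1:34] match 'qoqzsp07fwmaqspl2ffwmxvj.srt_2fwm', groups = ('qoqzsp0', '7fwmaqspl2ffwmxvj.srt_2fwm').
Multiple groups make `findall` return tuples — one 2-tuple for the one match.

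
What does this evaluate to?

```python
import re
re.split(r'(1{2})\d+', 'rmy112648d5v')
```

Pattern: exactly 2 of a literal '1' (captured); then one or more of a digit.
Because the pattern has a capturing group, `split` also inserts each captured text between the pieces.

['rmy', '11', 'd5v']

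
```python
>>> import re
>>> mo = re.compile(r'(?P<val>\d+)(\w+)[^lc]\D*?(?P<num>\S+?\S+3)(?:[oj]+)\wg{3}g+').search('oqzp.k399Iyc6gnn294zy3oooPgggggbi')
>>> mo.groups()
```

('399', 'Iyc6gnn29', 'zy3')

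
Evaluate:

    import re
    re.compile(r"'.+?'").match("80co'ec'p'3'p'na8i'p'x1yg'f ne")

None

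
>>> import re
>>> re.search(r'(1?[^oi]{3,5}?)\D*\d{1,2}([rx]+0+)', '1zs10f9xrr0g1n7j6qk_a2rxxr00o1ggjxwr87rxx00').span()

The pattern matches optionally a literal '1', then 3 to 5 of any character except [oi] (lazy) (captured); then zero or more of a non-digit, then 1 to 2 of a digit; then one or more of one of [rx], then one or more of the literal '0' (captured).
The match spans [0:11] → '1zs10f9xrr0'.

(0, 11)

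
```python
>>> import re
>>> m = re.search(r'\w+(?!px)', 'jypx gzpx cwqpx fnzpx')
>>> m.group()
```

'jypx'

The negative lookaround is zero-width — it rules out positions where the adjacent text would match, without consuming anything.
`re.search` tries every starting position until one works.
The match spans [0:4] → 'jypx'.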